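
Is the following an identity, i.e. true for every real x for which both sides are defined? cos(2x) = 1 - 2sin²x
Yes, this is an identity.

Claim: cos(2x) = 1 - 2sin²x.
Reasoning: cos(2x) = cos²x - sin²x. Replace cos²x by 1 - sin²x: (1 - sin²x) - sin²x = 1 - 2sin²x.
So the two sides agree for every real x for which both sides are defined.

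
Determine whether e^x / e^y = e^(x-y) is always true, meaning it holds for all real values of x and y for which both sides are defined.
Yes, this is an identity.

Claim: e^x / e^y = e^(x-y).
Reasoning: 1/e^y = e^(-y), so e^x / e^y = e^x · e^(-y) = e^(x + (-y)) = e^(x-y) by the product rule for exponents.
So the two sides agree for all real values of x and y for which both sides are defined.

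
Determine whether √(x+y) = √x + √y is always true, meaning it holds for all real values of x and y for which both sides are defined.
Claim: √(x+y) = √x + √y.
Test a specific point where both sides are defined: x = 4, y = 3.
LHS = √(x+y) ≈ 2.6458
RHS = √x + √y ≈ 3.7321
Since 2.6458 ≠ 3.7321, the equation fails at this point, so it cannot hold for all real values of x and y for which both sides are defined.
Squaring the right side gives x + 2√(xy) + y, not x + y.

Conclusion: No, this is NOT an identity.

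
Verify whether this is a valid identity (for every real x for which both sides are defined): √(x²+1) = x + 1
Claim: √(x²+1) = x + 1.
Test a specific point where both sides are defined: x = 1/2.
LHS = √(x²+1) ≈ 1.1180
RHS = x + 1 ≈ 1.5000
Since 1.1180 ≠ 1.5000, the equation fails at this point, so it cannot hold for every real x for which both sides are defined.
(x+1)² = x² + 2x + 1 ≠ x² + 1 unless x = 0.

Conclusion: No, this is NOT an identity.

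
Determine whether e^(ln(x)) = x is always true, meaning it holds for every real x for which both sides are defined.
Yes, this is an identity.

Claim: e^(ln(x)) = x.
Reasoning: For x > 0, ln(x) is by definition the exponent p such that e^p = x. Raising e to that exponent therefore returns x: e^(ln x) = x.
So the two sides agree for every real x for which both sides are defined.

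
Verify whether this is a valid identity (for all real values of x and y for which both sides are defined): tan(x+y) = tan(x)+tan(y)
Claim: tan(x+y) = tan(x)+tan(y).
Test a specific point where both sides are defined: x = π/3, y = 3π/4.
LHS = tan(x+y) ≈ 0.2679
RHS = tan(x)+tan(y) ≈ 0.7321
Since 0.2679 ≠ 0.7321, the equation fails at this point, so it cannot hold for all real values of x and y for which both sides are defined.
The correct formula is tan(x+y) = (tan(x) + tan(y))/(1 - tan(x)tan(y)).

Conclusion: No, this is NOT an identity.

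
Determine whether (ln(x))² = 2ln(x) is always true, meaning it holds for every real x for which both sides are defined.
Claim: (ln(x))² = 2ln(x).
Test a specific point where both sides are defined: x = 3.
LHS = (ln(x))² ≈ 1.2069
RHS = 2ln(x) ≈ 2.1972
Since 1.2069 ≠ 2.1972, the equation fails at this point, so it cannot hold for every real x for which both sides are defined.
2ln(x) equals ln(x²), which is not the same as (ln x)².

Conclusion: No, this is NOT an identity.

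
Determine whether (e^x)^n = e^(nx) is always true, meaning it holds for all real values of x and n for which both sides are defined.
Claim: (e^x)^n = e^(nx).
Reasoning: e^x is a positive real number, and for a positive base B and real exponent n, B^n = e^(n·ln B). With B = e^x, ln B = x, so (e^x)^n = e^(n·x).
So the two sides agree for all real values of x and n for which both sides are defined.

Conclusion: Yes, this is an identity.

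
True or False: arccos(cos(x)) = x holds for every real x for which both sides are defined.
Claim: arccos(cos(x)) = x.
Test a specific point where both sides are defined: x = -π/4.
LHS = arccos(cos(x)) ≈ 0.7854
RHS = x ≈ -0.7854
Since 0.7854 ≠ -0.7854, the equation fails at this point, so it cannot hold for every real x for which both sides are defined.
arccos only returns values in [0, π], so arccos(cos(x)) = x holds only for x in that interval, not for all real x.

Conclusion: False.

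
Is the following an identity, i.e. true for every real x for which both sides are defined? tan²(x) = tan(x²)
Claim: tan²(x) = tan(x²).
Test a specific point where both sides are defined: x = π.
LHS = tan²(x) ≈ 0.0000
RHS = tan(x²) ≈ 0.4767
Since 0.0000 ≠ 0.4767, the equation fails at this point, so it cannot hold for every real x for which both sides are defined.
tan²(x) means (tan x)², squaring the output; tan(x²) squares the input. These are different functions.

Conclusion: No, this is NOT an identity.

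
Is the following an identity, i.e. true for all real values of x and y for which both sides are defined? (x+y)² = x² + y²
No, this is NOT an identity.

Claim: (x+y)² = x² + y².
Test a specific point where both sides are defined: x = 3/2, y = -1.
LHS = (x+y)² ≈ 0.2500
RHS = x² + y² ≈ 3.2500
Since 0.2500 ≠ 3.2500, the equation fails at this point, so it cannot hold for all real values of x and y for which both sides are defined.
The correct expansion is (x+y)² = x² + 2xy + y²; the cross term 2xy is missing.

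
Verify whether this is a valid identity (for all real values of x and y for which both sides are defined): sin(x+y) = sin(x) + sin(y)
Claim: sin(x+y) = sin(x) + sin(y).
Test a specific point where both sides are defined: x = π/2, y = -π/4.
LHS = sin(x+y) ≈ 0.7071
RHS = sin(x) + sin(y) ≈ 0.2929
Since 0.7071 ≠ 0.2929, the equation fails at this point, so it cannot hold for all real values of x and y for which both sides are defined.
The correct expansion is sin(x+y) = sin(x)cos(y) + cos(x)sin(y); sine is not additive.

Conclusion: No, this is NOT an identity.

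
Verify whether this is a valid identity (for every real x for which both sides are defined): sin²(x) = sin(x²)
No, this is NOT an identity.

Claim: sin²(x) = sin(x²).
Test a specific point where both sides are defined: x = π/4.
LHS = sin²(x) ≈ 0.5000
RHS = sin(x²) ≈ 0.5785
Since 0.5000 ≠ 0.5785, the equation fails at this point, so it cannot hold for every real x for which both sides are defined.
sin²(x) means (sin x)², squaring the output; sin(x²) squares the input. These are different functions.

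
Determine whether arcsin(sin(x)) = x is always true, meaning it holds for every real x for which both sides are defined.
Claim: arcsin(sin(x)) = x.
Test a specific point where both sides are defined: x = 2π/3.
LHS = arcsin(sin(x)) ≈ 1.0472
RHS = x ≈ 2.0944
Since 1.0472 ≠ 2.0944, the equation fails at this point, so it cannot hold for every real x for which both sides are defined.
arcsin only returns values in [-π/2, π/2], so arcsin(sin(x)) = x holds only for x in that interval, not for all real x.

Conclusion: No, this is NOT an identity.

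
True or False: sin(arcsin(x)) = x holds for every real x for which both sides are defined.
Claim: sin(arcsin(x)) = x.
Reasoning: For -1 ≤ x ≤ 1 (where arcsin is defined), arcsin(x) is by definition an angle whose sine equals x. Taking the sine of that angle returns x. (Note the other order, arcsin(sin x) = x, is NOT an identity.)
So the two sides agree for every real x for which both sides are defined.

Conclusion: True.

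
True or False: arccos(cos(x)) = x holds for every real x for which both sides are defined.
False.

Claim: arccos(cos(x)) = x.
Test a specific point where both sides are defined: x = -π/3.
LHS = arccos(cos(x)) ≈ 1.0472
RHS = x ≈ -1.0472
Since 1.0472 ≠ -1.0472, the equation fails at this point, so it cannot hold for every real x for which both sides are defined.
arccos only returns values in [0, π], so arccos(cos(x)) = x holds only for x in that interval, not for all real x.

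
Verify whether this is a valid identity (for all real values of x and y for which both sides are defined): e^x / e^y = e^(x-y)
Claim: e^x / e^y = e^(x-y).
Reasoning: 1/e^y = e^(-y), so e^x / e^y = e^x · e^(-y) = e^(x + (-y)) = e^(x-y) by the product rule for exponents.
So the two sides agree for all real values of x and y for which both sides are defined.

Conclusion: Yes, this is an identity.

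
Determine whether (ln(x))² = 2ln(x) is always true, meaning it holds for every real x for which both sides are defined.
No, this is NOT an identity.

Claim: (ln(x))² = 2ln(x).
Test a specific point where both sides are defined: x = 1/2.
LHS = (ln(x))² ≈ 0.4805
RHS = 2ln(x) ≈ -1.3863
Since 0.4805 ≠ -1.3863, the equation fails at this point, so it cannot hold for every real x for which both sides are defined.
2ln(x) equals ln(x²), which is not the same as (ln x)².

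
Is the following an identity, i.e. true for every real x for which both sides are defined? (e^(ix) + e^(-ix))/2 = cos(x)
Yes, this is an identity.

Claim: (e^(ix) + e^(-ix))/2 = cos(x).
Reasoning: By Euler's formula e^(ix) = cos(x) + i·sin(x) and e^(-ix) = cos(x) - i·sin(x). Adding cancels the sine terms: e^(ix) + e^(-ix) = 2cos(x); divide by 2.
So the two sides agree for every real x for which both sides are defined.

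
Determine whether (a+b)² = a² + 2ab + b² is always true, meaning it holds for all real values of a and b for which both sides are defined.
Yes, this is an identity.

Claim: (a+b)² = a² + 2ab + b².
Reasoning: Expand: (a+b)² = (a+b)(a+b) = a·a + a·b + b·a + b·b = a² + 2ab + b².
So the two sides agree for all real values of a and b for which both sides are defined.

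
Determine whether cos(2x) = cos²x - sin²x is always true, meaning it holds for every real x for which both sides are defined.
Yes, this is an identity.

Claim: cos(2x) = cos²x - sin²x.
Reasoning: Put y = x in the addition formula cos(x+y) = cos(x)cos(y) - sin(x)sin(y): cos(2x) = cos²x - sin²x.
So the two sides agree for every real x for which both sides are defined.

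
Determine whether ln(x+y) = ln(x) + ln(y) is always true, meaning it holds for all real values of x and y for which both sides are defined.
Claim: ln(x+y) = ln(x) + ln(y).
Test a specific point where both sides are defined: x = 2, y = 3.
LHS = ln(x+y) ≈ 1.6094
RHS = ln(x) + ln(y) ≈ 1.7918
Since 1.6094 ≠ 1.7918, the equation fails at this point, so it cannot hold for all real values of x and y for which both sides are defined.
ln(x) + ln(y) = ln(xy), not ln(x+y).

Conclusion: No, this is NOT an identity.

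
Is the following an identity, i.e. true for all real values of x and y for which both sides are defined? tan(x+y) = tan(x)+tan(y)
No, this is NOT an identity.

Claim: tan(x+y) = tan(x)+tan(y).
Test a specific point where both sides are defined: x = π/6, y = 2π/3.
LHS = tan(x+y) ≈ -0.5774
RHS = tan(x)+tan(y) ≈ -1.1547
Since -0.5774 ≠ -1.1547, the equation fails at this point, so it cannot hold for all real values of x and y for which both sides are defined.
The correct formula is tan(x+y) = (tan(x) + tan(y))/(1 - tan(x)tan(y)).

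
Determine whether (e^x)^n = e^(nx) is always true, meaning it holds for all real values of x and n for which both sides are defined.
Claim: (e^x)^n = e^(nx).
Reasoning: e^x is a positive real number, and for a positive base B and real exponent n, B^n = e^(n·ln B). With B = e^x, ln B = x, so (e^x)^n = e^(n·x).
So the two sides agree for all real values of x and n for which both sides are defined.

Conclusion: Yes, this is an identity.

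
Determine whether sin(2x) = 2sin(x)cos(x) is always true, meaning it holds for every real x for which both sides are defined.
Claim: sin(2x) = 2sin(x)cos(x).
Reasoning: Put y = x in the addition formula sin(x+y) = sin(x)cos(y) + cos(x)sin(y): sin(2x) = sin(x)cos(x) + cos(x)sin(x) = 2sin(x)cos(x).
So the two sides agree for every real x for which both sides are defined.

Conclusion: Yes, this is an identity.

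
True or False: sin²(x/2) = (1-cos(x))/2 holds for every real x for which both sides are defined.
Claim: sin²(x/2) = (1-cos(x))/2.
Reasoning: Use cos(2θ) = 1 - 2sin²θ with θ = x/2: cos(x) = 1 - 2sin²(x/2). Solving for sin²(x/2) gives (1 - cos(x))/2.
So the two sides agree for every real x for which both sides are defined.

Conclusion: True.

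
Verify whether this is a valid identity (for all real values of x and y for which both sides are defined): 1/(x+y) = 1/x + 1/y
No, this is NOT an identity.

Claim: 1/(x+y) = 1/x + 1/y.
Test a specific point where both sides are defined: x = 5, y = 5.
LHS = 1/(x+y) ≈ 0.1000
RHS = 1/x + 1/y ≈ 0.4000
Since 0.1000 ≠ 0.4000, the equation fails at this point, so it cannot hold for all real values of x and y for which both sides are defined.
1/x + 1/y = (x+y)/(xy), which is not 1/(x+y).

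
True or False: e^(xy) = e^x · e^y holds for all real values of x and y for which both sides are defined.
Claim: e^(xy) = e^x · e^y.
Test a specific point where both sides are defined: x = -3, y = 1.
LHS = e^(xy) ≈ 0.0498
RHS = e^x · e^y ≈ 0.1353
Since 0.0498 ≠ 0.1353, the equation fails at this point, so it cannot hold for all real values of x and y for which both sides are defined.
e^x · e^y = e^(x+y), not e^(xy).

Conclusion: False.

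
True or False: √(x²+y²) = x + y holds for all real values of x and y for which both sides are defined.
Claim: √(x²+y²) = x + y.
Test a specific point where both sides are defined: x = 2, y = 1.
LHS = √(x²+y²) ≈ 2.2361
RHS = x + y ≈ 3.0000
Since 2.2361 ≠ 3.0000, the equation fails at this point, so it cannot hold for all real values of x and y for which both sides are defined.
(x+y)² = x² + 2xy + y², not x² + y², so the square root does not split this way.

Conclusion: False.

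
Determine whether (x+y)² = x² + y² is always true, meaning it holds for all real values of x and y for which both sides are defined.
No, this is NOT an identity.

Claim: (x+y)² = x² + y².
Test a specific point where both sides are defined: x = 3, y = -2.
LHS = (x+y)² ≈ 1.0000
RHS = x² + y² ≈ 13.0000
Since 1.0000 ≠ 13.0000, the equation fails at this point, so it cannot hold for all real values of x and y for which both sides are defined.
The correct expansion is (x+y)² = x² + 2xy + y²; the cross term 2xy is missing.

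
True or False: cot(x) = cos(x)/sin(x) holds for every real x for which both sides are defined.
True.

Claim: cot(x) = cos(x)/sin(x).
Reasoning: cot(x) is defined as 1/tan(x) = 1/(sin(x)/cos(x)) = cos(x)/sin(x), wherever sin(x) ≠ 0.
So the two sides agree for every real x for which both sides are defined.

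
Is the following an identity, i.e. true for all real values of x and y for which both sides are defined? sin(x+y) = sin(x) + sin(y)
Claim: sin(x+y) = sin(x) + sin(y).
Test a specific point where both sides are defined: x = π, y = π/3.
LHS = sin(x+y) ≈ -0.8660
RHS = sin(x) + sin(y) ≈ 0.8660
Since -0.8660 ≠ 0.8660, the equation fails at this point, so it cannot hold for all real values of x and y for which both sides are defined.
The correct expansion is sin(x+y) = sin(x)cos(y) + cos(x)sin(y); sine is not additive.

Conclusion: No, this is NOT an identity.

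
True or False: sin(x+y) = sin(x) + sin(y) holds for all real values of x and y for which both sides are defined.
False.

Claim: sin(x+y) = sin(x) + sin(y).
Test a specific point where both sides are defined: x = -π/2, y = 2π/3.
LHS = sin(x+y) ≈ 0.5000
RHS = sin(x) + sin(y) ≈ -0.1340
Since 0.5000 ≠ -0.1340, the equation fails at this point, so it cannot hold for all real values of x and y for which both sides are defined.
The correct expansion is sin(x+y) = sin(x)cos(y) + cos(x)sin(y); sine is not additive.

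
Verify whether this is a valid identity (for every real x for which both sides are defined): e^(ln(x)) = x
Claim: e^(ln(x)) = x.
Reasoning: For x > 0, ln(x) is by definition the exponent p such that e^p = x. Raising e to that exponent therefore returns x: e^(ln x) = x.
So the two sides agree for every real x for which both sides are defined.

Conclusion: Yes, this is an identity.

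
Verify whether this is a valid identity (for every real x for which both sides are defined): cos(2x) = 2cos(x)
Claim: cos(2x) = 2cos(x).
Test a specific point where both sides are defined: x = π/2.
LHS = cos(2x) ≈ -1.0000
RHS = 2cos(x) ≈ 0.0000
Since -1.0000 ≠ 0.0000, the equation fails at this point, so it cannot hold for every real x for which both sides are defined.
The correct double-angle formula is cos(2x) = cos²x - sin²x.

Conclusion: No, this is NOT an identity.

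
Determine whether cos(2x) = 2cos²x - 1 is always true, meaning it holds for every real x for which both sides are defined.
Claim: cos(2x) = 2cos²x - 1.
Reasoning: cos(2x) = cos²x - sin²x. Replace sin²x by 1 - cos²x: cos²x - (1 - cos²x) = 2cos²x - 1.
So the two sides agree for every real x for which both sides are defined.

Conclusion: Yes, this is an identity.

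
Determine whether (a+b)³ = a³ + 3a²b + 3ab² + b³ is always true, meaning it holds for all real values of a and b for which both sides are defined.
Claim: (a+b)³ = a³ + 3a²b + 3ab² + b³.
Reasoning: (a+b)³ = (a+b)(a+b)² = (a+b)(a² + 2ab + b²) = a³ + 2a²b + ab² + a²b + 2ab² + b³ = a³ + 3a²b + 3ab² + b³.
So the two sides agree for all real values of a and b for which both sides are defined.

Conclusion: Yes, this is an identity.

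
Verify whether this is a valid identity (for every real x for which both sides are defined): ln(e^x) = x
Claim: ln(e^x) = x.
Reasoning: ln is the inverse of the exponential: ln(e^x) asks for the exponent p with e^p = e^x, and since e^p is one-to-one that exponent is p = x.
So the two sides agree for every real x for which both sides are defined.

Conclusion: Yes, this is an identity.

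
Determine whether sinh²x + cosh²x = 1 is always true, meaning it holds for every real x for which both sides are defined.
Claim: sinh²x + cosh²x = 1.
Test a specific point where both sides are defined: x = -3.
LHS = sinh²x + cosh²x ≈ 201.7156
RHS = 1 ≈ 1.0000
Since 201.7156 ≠ 1.0000, the equation fails at this point, so it cannot hold for every real x for which both sides are defined.
The correct hyperbolic identity is cosh²x - sinh²x = 1 (a difference); the sum sinh²x + cosh²x equals cosh(2x).

Conclusion: No, this is NOT an identity.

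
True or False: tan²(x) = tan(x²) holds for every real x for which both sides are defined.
False.

Claim: tan²(x) = tan(x²).
Test a specific point where both sides are defined: x = -π/4.
LHS = tan²(x) ≈ 1.0000
RHS = tan(x²) ≈ 0.7092
Since 1.0000 ≠ 0.7092, the equation fails at this point, so it cannot hold for every real x for which both sides are defined.
tan²(x) means (tan x)², squaring the output; tan(x²) squares the input. These are different functions.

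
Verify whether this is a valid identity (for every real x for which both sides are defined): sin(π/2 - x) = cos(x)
Claim: sin(π/2 - x) = cos(x).
Reasoning: Use sin(u - v) = sin(u)cos(v) - cos(u)sin(v) with u = π/2, v = x: sin(π/2)cos(x) - cos(π/2)sin(x) = 1·cos(x) - 0·sin(x) = cos(x).
So the two sides agree for every real x for which both sides are defined.

Conclusion: Yes, this is an identity.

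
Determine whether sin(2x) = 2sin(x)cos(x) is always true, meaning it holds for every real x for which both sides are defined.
Yes, this is an identity.

Claim: sin(2x) = 2sin(x)cos(x).
Reasoning: Put y = x in the addition formula sin(x+y) = sin(x)cos(y) + cos(x)sin(y): sin(2x) = sin(x)cos(x) + cos(x)sin(x) = 2sin(x)cos(x).
So the two sides agree for every real x for which both sides are defined.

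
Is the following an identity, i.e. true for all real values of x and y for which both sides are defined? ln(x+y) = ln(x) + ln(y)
Claim: ln(x+y) = ln(x) + ln(y).
Test a specific point where both sides are defined: x = 1/2, y = 5.
LHS = ln(x+y) ≈ 1.7047
RHS = ln(x) + ln(y) ≈ 0.9163
Since 1.7047 ≠ 0.9163, the equation fails at this point, so it cannot hold for all real values of x and y for which both sides are defined.
ln(x) + ln(y) = ln(xy), not ln(x+y).

Conclusion: No, this is NOT an identity.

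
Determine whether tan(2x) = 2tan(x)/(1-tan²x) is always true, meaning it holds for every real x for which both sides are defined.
Yes, this is an identity.

Claim: tan(2x) = 2tan(x)/(1-tan²x).
Reasoning: tan(2x) = sin(2x)/cos(2x) = 2sin(x)cos(x) / (cos²x - sin²x). Divide numerator and denominator by cos²x: 2tan(x) / (1 - tan²x).
So the two sides agree for every real x for which both sides are defined.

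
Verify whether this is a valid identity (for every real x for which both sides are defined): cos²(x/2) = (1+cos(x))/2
Claim: cos²(x/2) = (1+cos(x))/2.
Reasoning: Use cos(2θ) = 2cos²θ - 1 with θ = x/2: cos(x) = 2cos²(x/2) - 1. Solving for cos²(x/2) gives (1 + cos(x))/2.
So the two sides agree for every real x for which both sides are defined.

Conclusion: Yes, this is an identity.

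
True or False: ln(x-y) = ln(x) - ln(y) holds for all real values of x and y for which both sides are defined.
Claim: ln(x-y) = ln(x) - ln(y).
Test a specific point where both sides are defined: x = 3/2, y = 1/2.
LHS = ln(x-y) ≈ 0.0000
RHS = ln(x) - ln(y) ≈ 1.0986
Since 0.0000 ≠ 1.0986, the equation fails at this point, so it cannot hold for all real values of x and y for which both sides are defined.
ln(x) - ln(y) = ln(x/y), not ln(x-y).

Conclusion: False.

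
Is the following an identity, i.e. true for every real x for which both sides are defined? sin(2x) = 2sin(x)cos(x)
Claim: sin(2x) = 2sin(x)cos(x).
Reasoning: Put y = x in the addition formula sin(x+y) = sin(x)cos(y) + cos(x)sin(y): sin(2x) = sin(x)cos(x) + cos(x)sin(x) = 2sin(x)cos(x).
So the two sides agree for every real x for which both sides are defined.

Conclusion: Yes, this is an identity.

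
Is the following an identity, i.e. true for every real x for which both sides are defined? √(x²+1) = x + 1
Claim: √(x²+1) = x + 1.
Test a specific point where both sides are defined: x = -2.
LHS = √(x²+1) ≈ 2.2361
RHS = x + 1 ≈ -1.0000
Since 2.2361 ≠ -1.0000, the equation fails at this point, so it cannot hold for every real x for which both sides are defined.
(x+1)² = x² + 2x + 1 ≠ x² + 1 unless x = 0.

Conclusion: No, this is NOT an identity.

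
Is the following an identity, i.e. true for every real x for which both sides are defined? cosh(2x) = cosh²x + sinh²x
Yes, this is an identity.

Claim: cosh(2x) = cosh²x + sinh²x.
Reasoning: cosh²x = (e^(2x) + 2 + e^(-2x))/4 and sinh²x = (e^(2x) - 2 + e^(-2x))/4. Adding gives (2e^(2x) + 2e^(-2x))/4 = (e^(2x) + e^(-2x))/2 = cosh(2x).
So the two sides agree for every real x for which both sides are defined.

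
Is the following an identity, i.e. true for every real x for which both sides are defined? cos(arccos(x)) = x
Yes, this is an identity.

Claim: cos(arccos(x)) = x.
Reasoning: For -1 ≤ x ≤ 1 (where arccos is defined), arccos(x) is by definition an angle whose cosine equals x. Taking the cosine of that angle returns x. (Note the other order, arccos(cos x) = x, is NOT an identity.)
So the two sides agree for every real x for which both sides are defined.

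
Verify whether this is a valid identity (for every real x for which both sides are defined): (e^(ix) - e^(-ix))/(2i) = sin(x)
Yes, this is an identity.

Claim: (e^(ix) - e^(-ix))/(2i) = sin(x).
Reasoning: By Euler's formula e^(ix) = cos(x) + i·sin(x) and e^(-ix) = cos(x) - i·sin(x). Subtracting cancels the cosine terms: e^(ix) - e^(-ix) = 2i·sin(x); divide by 2i.
So the two sides agree for every real x for which both sides are defined.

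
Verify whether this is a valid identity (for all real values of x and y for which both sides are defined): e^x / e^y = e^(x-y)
Yes, this is an identity.

Claim: e^x / e^y = e^(x-y).
Reasoning: 1/e^y = e^(-y), so e^x / e^y = e^x · e^(-y) = e^(x + (-y)) = e^(x-y) by the product rule for exponents.
So the two sides agree for all real values of x and y for which both sides are defined.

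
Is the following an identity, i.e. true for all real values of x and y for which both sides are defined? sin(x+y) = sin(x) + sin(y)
Claim: sin(x+y) = sin(x) + sin(y).
Test a specific point where both sides are defined: x = π, y = -π/3.
LHS = sin(x+y) ≈ 0.8660
RHS = sin(x) + sin(y) ≈ -0.8660
Since 0.8660 ≠ -0.8660, the equation fails at this point, so it cannot hold for all real values of x and y for which both sides are defined.
The correct expansion is sin(x+y) = sin(x)cos(y) + cos(x)sin(y); sine is not additive.

Conclusion: No, this is NOT an identity.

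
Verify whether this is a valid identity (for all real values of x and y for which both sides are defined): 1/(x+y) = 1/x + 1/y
No, this is NOT an identity.

Claim: 1/(x+y) = 1/x + 1/y.
Test a specific point where both sides are defined: x = 1, y = 5.
LHS = 1/(x+y) ≈ 0.1667
RHS = 1/x + 1/y ≈ 1.2000
Since 0.1667 ≠ 1.2000, the equation fails at this point, so it cannot hold for all real values of x and y for which both sides are defined.
1/x + 1/y = (x+y)/(xy), which is not 1/(x+y).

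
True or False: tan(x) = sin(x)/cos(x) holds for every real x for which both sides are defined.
True.

Claim: tan(x) = sin(x)/cos(x).
Reasoning: For an angle x whose terminal point on the unit circle is (cos x, sin x), tan(x) is defined as the ratio (second coordinate)/(first coordinate) = sin(x)/cos(x), wherever cos(x) ≠ 0.
So the two sides agree for every real x for which both sides are defined.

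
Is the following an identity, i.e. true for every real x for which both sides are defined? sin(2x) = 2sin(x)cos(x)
Yes, this is an identity.

Claim: sin(2x) = 2sin(x)cos(x).
Reasoning: Put y = x in the addition formula sin(x+y) = sin(x)cos(y) + cos(x)sin(y): sin(2x) = sin(x)cos(x) + cos(x)sin(x) = 2sin(x)cos(x).
So the two sides agree for every real x for which both sides are defined.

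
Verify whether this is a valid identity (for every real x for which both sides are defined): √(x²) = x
No, this is NOT an identity.

Claim: √(x²) = x.
Test a specific point where both sides are defined: x = -3.
LHS = √(x²) ≈ 3.0000
RHS = x ≈ -3.0000
Since 3.0000 ≠ -3.0000, the equation fails at this point, so it cannot hold for every real x for which both sides are defined.
√(x²) = |x|, which differs from x whenever x < 0 (both sides are defined for every real x).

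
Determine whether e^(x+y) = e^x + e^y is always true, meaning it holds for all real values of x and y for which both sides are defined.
No, this is NOT an identity.

Claim: e^(x+y) = e^x + e^y.
Test a specific point where both sides are defined: x = 4, y = -3.
LHS = e^(x+y) ≈ 2.7183
RHS = e^x + e^y ≈ 54.6479
Since 2.7183 ≠ 54.6479, the equation fails at this point, so it cannot hold for all real values of x and y for which both sides are defined.
The correct rule is e^(x+y) = e^x · e^y (a product, not a sum).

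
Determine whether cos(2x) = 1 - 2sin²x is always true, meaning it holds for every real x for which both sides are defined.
Claim: cos(2x) = 1 - 2sin²x.
Reasoning: cos(2x) = cos²x - sin²x. Replace cos²x by 1 - sin²x: (1 - sin²x) - sin²x = 1 - 2sin²x.
So the two sides agree for every real x for which both sides are defined.

Conclusion: Yes, this is an identity.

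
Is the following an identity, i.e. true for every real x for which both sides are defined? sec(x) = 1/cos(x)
Claim: sec(x) = 1/cos(x).
Reasoning: sec(x) is by definition the reciprocal of cos(x), wherever cos(x) ≠ 0.
So the two sides agree for every real x for which both sides are defined.

Conclusion: Yes, this is an identity.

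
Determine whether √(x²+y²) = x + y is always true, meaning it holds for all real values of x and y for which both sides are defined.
Claim: √(x²+y²) = x + y.
Test a specific point where both sides are defined: x = 3/2, y = 3.
LHS = √(x²+y²) ≈ 3.3541
RHS = x + y ≈ 4.5000
Since 3.3541 ≠ 4.5000, the equation fails at this point, so it cannot hold for all real values of x and y for which both sides are defined.
(x+y)² = x² + 2xy + y², not x² + y², so the square root does not split this way.

Conclusion: No, this is NOT an identity.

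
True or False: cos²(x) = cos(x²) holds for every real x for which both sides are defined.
Claim: cos²(x) = cos(x²).
Test a specific point where both sides are defined: x = -π/6.
LHS = cos²(x) ≈ 0.7500
RHS = cos(x²) ≈ 0.9627
Since 0.7500 ≠ 0.9627, the equation fails at this point, so it cannot hold for every real x for which both sides are defined.
cos²(x) means (cos x)², squaring the output; cos(x²) squares the input. These are different functions.

Conclusion: False.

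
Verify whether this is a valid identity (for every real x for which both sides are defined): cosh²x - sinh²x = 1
Yes, this is an identity.

Claim: cosh²x - sinh²x = 1.
Reasoning: With cosh(x) = (e^x + e^-x)/2 and sinh(x) = (e^x - e^-x)/2: cosh²x = (e^(2x) + 2 + e^(-2x))/4 and sinh²x = (e^(2x) - 2 + e^(-2x))/4. Subtracting leaves 4/4 = 1.
So the two sides agree for every real x for which both sides are defined.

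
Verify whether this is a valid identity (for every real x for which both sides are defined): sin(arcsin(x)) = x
Claim: sin(arcsin(x)) = x.
Reasoning: For -1 ≤ x ≤ 1 (where arcsin is defined), arcsin(x) is by definition an angle whose sine equals x. Taking the sine of that angle returns x. (Note the other order, arcsin(sin x) = x, is NOT an identity.)
So the two sides agree for every real x for which both sides are defined.

Conclusion: Yes, this is an identity.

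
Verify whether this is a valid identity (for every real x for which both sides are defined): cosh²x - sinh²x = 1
Claim: cosh²x - sinh²x = 1.
Reasoning: With cosh(x) = (e^x + e^-x)/2 and sinh(x) = (e^x - e^-x)/2: cosh²x = (e^(2x) + 2 + e^(-2x))/4 and sinh²x = (e^(2x) - 2 + e^(-2x))/4. Subtracting leaves 4/4 = 1.
So the two sides agree for every real x for which both sides are defined.

Conclusion: Yes, this is an identity.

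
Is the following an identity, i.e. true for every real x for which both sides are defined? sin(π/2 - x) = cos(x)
Yes, this is an identity.

Claim: sin(π/2 - x) = cos(x).
Reasoning: Use sin(u - v) = sin(u)cos(v) - cos(u)sin(v) with u = π/2, v = x: sin(π/2)cos(x) - cos(π/2)sin(x) = 1·cos(x) - 0·sin(x) = cos(x).
So the two sides agree for every real x for which both sides are defined.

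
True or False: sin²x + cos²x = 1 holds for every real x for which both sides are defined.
Claim: sin²x + cos²x = 1.
Reasoning: The point (cos x, sin x) lies on the unit circle X² + Y² = 1, so cos²x + sin²x = 1 for every real x.
So the two sides agree for every real x for which both sides are defined.

Conclusion: True.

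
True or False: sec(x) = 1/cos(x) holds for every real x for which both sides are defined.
Claim: sec(x) = 1/cos(x).
Reasoning: sec(x) is by definition the reciprocal of cos(x), wherever cos(x) ≠ 0.
So the two sides agree for every real x for which both sides are defined.

Conclusion: True.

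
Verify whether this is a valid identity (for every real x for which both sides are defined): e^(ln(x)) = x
Claim: e^(ln(x)) = x.
Reasoning: For x > 0, ln(x) is by definition the exponent p such that e^p = x. Raising e to that exponent therefore returns x: e^(ln x) = x.
So the two sides agree for every real x for which both sides are defined.

Conclusion: Yes, this is an identity.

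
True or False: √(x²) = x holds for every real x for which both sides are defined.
False.

Claim: √(x²) = x.
Test a specific point where both sides are defined: x = -1.
LHS = √(x²) ≈ 1.0000
RHS = x ≈ -1.0000
Since 1.0000 ≠ -1.0000, the equation fails at this point, so it cannot hold for every real x for which both sides are defined.
√(x²) = |x|, which differs from x whenever x < 0 (both sides are defined for every real x).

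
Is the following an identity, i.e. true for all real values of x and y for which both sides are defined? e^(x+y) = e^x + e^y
No, this is NOT an identity.

Claim: e^(x+y) = e^x + e^y.
Test a specific point where both sides are defined: x = -1, y = 1/2.
LHS = e^(x+y) ≈ 0.6065
RHS = e^x + e^y ≈ 2.0166
Since 0.6065 ≠ 2.0166, the equation fails at this point, so it cannot hold for all real values of x and y for which both sides are defined.
The correct rule is e^(x+y) = e^x · e^y (a product, not a sum).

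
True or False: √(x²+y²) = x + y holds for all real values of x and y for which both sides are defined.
Claim: √(x²+y²) = x + y.
Test a specific point where both sides are defined: x = -1, y = -1.
LHS = √(x²+y²) ≈ 1.4142
RHS = x + y ≈ -2.0000
Since 1.4142 ≠ -2.0000, the equation fails at this point, so it cannot hold for all real values of x and y for which both sides are defined.
(x+y)² = x² + 2xy + y², not x² + y², so the square root does not split this way.

Conclusion: False.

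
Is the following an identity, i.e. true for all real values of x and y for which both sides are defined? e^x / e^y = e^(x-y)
Yes, this is an identity.

Claim: e^x / e^y = e^(x-y).
Reasoning: 1/e^y = e^(-y), so e^x / e^y = e^x · e^(-y) = e^(x + (-y)) = e^(x-y) by the product rule for exponents.
So the two sides agree for all real values of x and y for which both sides are defined.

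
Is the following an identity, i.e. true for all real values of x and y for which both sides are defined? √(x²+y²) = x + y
No, this is NOT an identity.

Claim: √(x²+y²) = x + y.
Test a specific point where both sides are defined: x = 1/2, y = 1.
LHS = √(x²+y²) ≈ 1.1180
RHS = x + y ≈ 1.5000
Since 1.1180 ≠ 1.5000, the equation fails at this point, so it cannot hold for all real values of x and y for which both sides are defined.
(x+y)² = x² + 2xy + y², not x² + y², so the square root does not split this way.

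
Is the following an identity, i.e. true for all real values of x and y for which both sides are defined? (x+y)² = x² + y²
Claim: (x+y)² = x² + y².
Test a specific point where both sides are defined: x = 1, y = 3/2.
LHS = (x+y)² ≈ 6.2500
RHS = x² + y² ≈ 3.2500
Since 6.2500 ≠ 3.2500, the equation fails at this point, so it cannot hold for all real values of x and y for which both sides are defined.
The correct expansion is (x+y)² = x² + 2xy + y²; the cross term 2xy is missing.

Conclusion: No, this is NOT an identity.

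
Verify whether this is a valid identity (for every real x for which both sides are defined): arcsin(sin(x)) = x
Claim: arcsin(sin(x)) = x.
Test a specific point where both sides are defined: x = 3π/4.
LHS = arcsin(sin(x)) ≈ 0.7854
RHS = x ≈ 2.3562
Since 0.7854 ≠ 2.3562, the equation fails at this point, so it cannot hold for every real x for which both sides are defined.
arcsin only returns values in [-π/2, π/2], so arcsin(sin(x)) = x holds only for x in that interval, not for all real x.

Conclusion: No, this is NOT an identity.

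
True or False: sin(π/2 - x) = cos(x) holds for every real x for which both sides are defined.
True.

Claim: sin(π/2 - x) = cos(x).
Reasoning: Use sin(u - v) = sin(u)cos(v) - cos(u)sin(v) with u = π/2, v = x: sin(π/2)cos(x) - cos(π/2)sin(x) = 1·cos(x) - 0·sin(x) = cos(x).
So the two sides agree for every real x for which both sides are defined.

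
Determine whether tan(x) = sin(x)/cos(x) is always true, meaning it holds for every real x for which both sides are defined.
Yes, this is an identity.

Claim: tan(x) = sin(x)/cos(x).
Reasoning: For an angle x whose terminal point on the unit circle is (cos x, sin x), tan(x) is defined as the ratio (second coordinate)/(first coordinate) = sin(x)/cos(x), wherever cos(x) ≠ 0.
So the two sides agree for every real x for which both sides are defined.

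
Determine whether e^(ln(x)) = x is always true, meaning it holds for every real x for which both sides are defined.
Claim: e^(ln(x)) = x.
Reasoning: For x > 0, ln(x) is by definition the exponent p such that e^p = x. Raising e to that exponent therefore returns x: e^(ln x) = x.
So the two sides agree for every real x for which both sides are defined.

Conclusion: Yes, this is an identity.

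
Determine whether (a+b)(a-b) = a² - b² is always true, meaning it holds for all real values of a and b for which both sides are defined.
Yes, this is an identity.

Claim: (a+b)(a-b) = a² - b².
Reasoning: Expand: (a+b)(a-b) = a² - ab + ba - b² = a² - b² (the cross terms cancel).
So the two sides agree for all real values of a and b for which both sides are defined.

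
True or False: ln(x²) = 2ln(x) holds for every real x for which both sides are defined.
True.

Claim: ln(x²) = 2ln(x).
Reasoning: The right side requires x > 0. For x > 0, x² = (e^(ln x))² = e^(2ln x), so ln(x²) = 2ln(x). (For x < 0 the right side is undefined, so those values are outside the claim.)
So the two sides agree for every real x for which both sides are defined.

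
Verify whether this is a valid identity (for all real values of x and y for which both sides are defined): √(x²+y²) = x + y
Claim: √(x²+y²) = x + y.
Test a specific point where both sides are defined: x = -2, y = 1.
LHS = √(x²+y²) ≈ 2.2361
RHS = x + y ≈ -1.0000
Since 2.2361 ≠ -1.0000, the equation fails at this point, so it cannot hold for all real values of x and y for which both sides are defined.
(x+y)² = x² + 2xy + y², not x² + y², so the square root does not split this way.

Conclusion: No, this is NOT an identity.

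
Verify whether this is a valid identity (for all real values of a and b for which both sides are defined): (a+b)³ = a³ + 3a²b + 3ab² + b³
Yes, this is an identity.

Claim: (a+b)³ = a³ + 3a²b + 3ab² + b³.
Reasoning: (a+b)³ = (a+b)(a+b)² = (a+b)(a² + 2ab + b²) = a³ + 2a²b + ab² + a²b + 2ab² + b³ = a³ + 3a²b + 3ab² + b³.
So the two sides agree for all real values of a and b for which both sides are defined.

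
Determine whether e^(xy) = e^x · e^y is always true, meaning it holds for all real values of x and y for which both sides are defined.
No, this is NOT an identity.

Claim: e^(xy) = e^x · e^y.
Test a specific point where both sides are defined: x = 2, y = 1.
LHS = e^(xy) ≈ 7.3891
RHS = e^x · e^y ≈ 20.0855
Since 7.3891 ≠ 20.0855, the equation fails at this point, so it cannot hold for all real values of x and y for which both sides are defined.
e^x · e^y = e^(x+y), not e^(xy).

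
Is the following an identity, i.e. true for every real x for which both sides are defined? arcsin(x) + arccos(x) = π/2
Yes, this is an identity.

Claim: arcsin(x) + arccos(x) = π/2.
Reasoning: Both sides are defined for -1 ≤ x ≤ 1. Let θ = arcsin(x), so sin θ = x and θ ∈ [-π/2, π/2]. Then cos(π/2 - θ) = sin θ = x and π/2 - θ ∈ [0, π], which is exactly the range of arccos, so arccos(x) = π/2 - θ. Adding: arcsin(x) + arccos(x) = θ + (π/2 - θ) = π/2.
So the two sides agree for every real x for which both sides are defined.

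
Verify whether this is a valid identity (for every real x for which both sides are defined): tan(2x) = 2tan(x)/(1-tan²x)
Yes, this is an identity.

Claim: tan(2x) = 2tan(x)/(1-tan²x).
Reasoning: tan(2x) = sin(2x)/cos(2x) = 2sin(x)cos(x) / (cos²x - sin²x). Divide numerator and denominator by cos²x: 2tan(x) / (1 - tan²x).
So the two sides agree for every real x for which both sides are defined.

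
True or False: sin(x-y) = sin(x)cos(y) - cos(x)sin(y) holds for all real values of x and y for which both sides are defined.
True.

Claim: sin(x-y) = sin(x)cos(y) - cos(x)sin(y).
Reasoning: Replace y by -y in sin(x+y) = sin(x)cos(y) + cos(x)sin(y) and use cos(-y) = cos(y), sin(-y) = -sin(y): sin(x-y) = sin(x)cos(y) - cos(x)sin(y).
So the two sides agree for all real values of x and y for which both sides are defined.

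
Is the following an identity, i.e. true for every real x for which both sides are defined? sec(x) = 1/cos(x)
Yes, this is an identity.

Claim: sec(x) = 1/cos(x).
Reasoning: sec(x) is by definition the reciprocal of cos(x), wherever cos(x) ≠ 0.
So the two sides agree for every real x for which both sides are defined.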